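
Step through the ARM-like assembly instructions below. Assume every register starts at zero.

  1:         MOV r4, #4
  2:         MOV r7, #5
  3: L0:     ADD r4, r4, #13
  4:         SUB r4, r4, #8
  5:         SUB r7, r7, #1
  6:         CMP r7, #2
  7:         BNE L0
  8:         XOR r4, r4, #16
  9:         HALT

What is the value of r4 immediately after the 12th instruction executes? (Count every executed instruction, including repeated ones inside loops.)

14

after MOV r4, #4: r4=4
after MOV r7, #5: r7=5
after ADD r4, r4, #13: r4=4+13=17
after SUB r4, r4, #8: r4=17-8=9
after SUB r7, r7, #1: r7=5-1=4
CMP r7, #2  (cmp 4,2)
BNE L0: taken
after ADD r4, r4, #13: r4=9+13=22
after SUB r4, r4, #8: r4=22-8=14
after SUB r7, r7, #1: r7=4-1=3
CMP r7, #2  (cmp 3,2)
BNE L0: taken
After step 12: r4 = 14.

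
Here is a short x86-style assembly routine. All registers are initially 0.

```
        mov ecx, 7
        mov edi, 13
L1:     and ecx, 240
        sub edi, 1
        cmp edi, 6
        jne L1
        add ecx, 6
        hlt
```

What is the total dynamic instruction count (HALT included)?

32

mov ecx, 7 → ecx=7
mov edi, 13 → edi=13
and ecx, 240 → ecx=7&240=0
sub edi, 1 → edi=13-1=12
cmp edi, 6  (cmp 12,6)
jne L1: taken
and ecx, 240 → ecx=0&240=0
sub edi, 1 → edi=12-1=11
cmp edi, 6  (cmp 11,6)
jne L1: taken
and ecx, 240 → ecx=0&240=0
sub edi, 1 → edi=11-1=10
cmp edi, 6  (cmp 10,6)
jne L1: taken
and ecx, 240 → ecx=0&240=0
sub edi, 1 → edi=10-1=9
cmp edi, 6  (cmp 9,6)
jne L1: taken
and ecx, 240 → ecx=0&240=0
sub edi, 1 → edi=9-1=8
cmp edi, 6  (cmp 8,6)
jne L1: taken
and ecx, 240 → ecx=0&240=0
sub edi, 1 → edi=8-1=7
cmp edi, 6  (cmp 7,6)
jne L1: taken
and ecx, 240 → ecx=0&240=0
sub edi, 1 → edi=7-1=6
cmp edi, 6  (cmp 6,6)
jne L1: not taken
add ecx, 6 → ecx=0+6=6
halt.
Total executed instructions: 32.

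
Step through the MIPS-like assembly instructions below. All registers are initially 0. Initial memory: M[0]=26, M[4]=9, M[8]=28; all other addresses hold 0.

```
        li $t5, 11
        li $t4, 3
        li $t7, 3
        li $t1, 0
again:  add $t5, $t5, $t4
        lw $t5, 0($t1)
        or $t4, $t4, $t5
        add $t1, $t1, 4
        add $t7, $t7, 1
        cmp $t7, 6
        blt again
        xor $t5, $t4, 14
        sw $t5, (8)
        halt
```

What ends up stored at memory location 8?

17

$t5=11
$t4=3
$t7=3
$t1=0
$t5=11+3=14
$t5=M[0]=26
$t4=3|26=27
$t1=0+4=4
$t7=3+1=4
cmp $t7, 6  (cmp 4,6)
blt again: taken
$t5=26+27=53
$t5=M[4]=9
$t4=27|9=27
$t1=4+4=8
$t7=4+1=5
cmp $t7, 6  (cmp 5,6)
blt again: taken
$t5=9+27=36
$t5=M[8]=28
$t4=27|28=31
$t1=8+4=12
$t7=5+1=6
cmp $t7, 6  (cmp 6,6)
blt again: not taken
$t5=31^14=17
sw $t5, (8) → M[8]=17
halt.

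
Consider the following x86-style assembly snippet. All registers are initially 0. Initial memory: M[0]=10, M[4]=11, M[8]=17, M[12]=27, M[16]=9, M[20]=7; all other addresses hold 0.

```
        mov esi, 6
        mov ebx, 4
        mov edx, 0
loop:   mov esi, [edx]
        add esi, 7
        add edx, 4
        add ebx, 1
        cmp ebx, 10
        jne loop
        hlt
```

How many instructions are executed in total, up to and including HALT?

after mov esi, 6: esi=6
after mov ebx, 4: ebx=4
after mov edx, 0: edx=0
after mov esi, [edx]: esi=M[0]=10
after add esi, 7: esi=10+7=17
after add edx, 4: edx=0+4=4
after add ebx, 1: ebx=4+1=5
cmp ebx, 10  (cmp 5,10)
jne loop: taken
after mov esi, [edx]: esi=M[4]=11
after add esi, 7: esi=11+7=18
after add edx, 4: edx=4+4=8
after add ebx, 1: ebx=5+1=6
cmp ebx, 10  (cmp 6,10)
jne loop: taken
after mov esi, [edx]: esi=M[8]=17
after add esi, 7: esi=17+7=24
after add edx, 4: edx=8+4=12
after add ebx, 1: ebx=6+1=7
cmp ebx, 10  (cmp 7,10)
jne loop: taken
after mov esi, [edx]: esi=M[12]=27
after add esi, 7: esi=27+7=34
after add edx, 4: edx=12+4=16
after add ebx, 1: ebx=7+1=8
cmp ebx, 10  (cmp 8,10)
jne loop: taken
after mov esi, [edx]: esi=M[16]=9
after add esi, 7: esi=9+7=16
after add edx, 4: edx=16+4=20
after add ebx, 1: ebx=8+1=9
cmp ebx, 10  (cmp 9,10)
jne loop: taken
after mov esi, [edx]: esi=M[20]=7
after add esi, 7: esi=7+7=14
after add edx, 4: edx=20+4=24
after add ebx, 1: ebx=9+1=10
cmp ebx, 10  (cmp 10,10)
jne loop: not taken
halt.
Total executed instructions: 40.

40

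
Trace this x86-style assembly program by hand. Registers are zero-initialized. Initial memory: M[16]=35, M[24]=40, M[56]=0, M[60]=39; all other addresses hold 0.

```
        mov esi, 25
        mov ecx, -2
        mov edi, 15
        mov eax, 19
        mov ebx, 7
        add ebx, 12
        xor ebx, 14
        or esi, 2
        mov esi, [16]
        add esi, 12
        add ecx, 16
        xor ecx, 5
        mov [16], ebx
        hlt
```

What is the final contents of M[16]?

after mov esi, 25: esi=25
after mov ecx, -2: ecx=-2
after mov edi, 15: edi=15
after mov eax, 19: eax=19
after mov ebx, 7: ebx=7
after add ebx, 12: ebx=7+12=19
after xor ebx, 14: ebx=19^14=29
after or esi, 2: esi=25|2=27
after mov esi, [16]: esi=M[16]=35
after add esi, 12: esi=35+12=47
after add ecx, 16: ecx=(-2)+16=14
after xor ecx, 5: ecx=14^5=11
mov [16], ebx → M[16]=29
halt.

29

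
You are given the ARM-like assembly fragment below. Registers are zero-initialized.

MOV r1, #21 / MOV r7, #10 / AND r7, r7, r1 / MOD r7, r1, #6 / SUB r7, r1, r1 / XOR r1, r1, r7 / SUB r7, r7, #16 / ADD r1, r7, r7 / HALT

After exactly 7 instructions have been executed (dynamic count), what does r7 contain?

-16

after MOV r1, #21: r1=21
after MOV r7, #10: r7=10
after AND r7, r7, r1: r7=10&21=0
after MOD r7, r1, #6: r7=21%6=3
after SUB r7, r1, r1: r7=21-21=0
after XOR r1, r1, r7: r1=21^0=21
after SUB r7, r7, #16: r7=0-16=-16
After step 7: r7 = -16.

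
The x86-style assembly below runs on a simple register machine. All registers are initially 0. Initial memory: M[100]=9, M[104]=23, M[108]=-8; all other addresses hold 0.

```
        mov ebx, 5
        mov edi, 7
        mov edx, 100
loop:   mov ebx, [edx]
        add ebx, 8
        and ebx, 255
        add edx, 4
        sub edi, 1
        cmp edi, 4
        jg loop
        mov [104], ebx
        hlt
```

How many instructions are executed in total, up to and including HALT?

ebx=5
edi=7
edx=100
ebx=M[100]=9
ebx=9+8=17
ebx=17&255=17
edx=100+4=104
edi=7-1=6
cmp edi, 4  (cmp 6,4)
jg loop: taken
ebx=M[104]=23
ebx=23+8=31
ebx=31&255=31
edx=104+4=108
edi=6-1=5
cmp edi, 4  (cmp 5,4)
jg loop: taken
ebx=M[108]=-8
ebx=(-8)+8=0
ebx=0&255=0
edx=108+4=112
edi=5-1=4
cmp edi, 4  (cmp 4,4)
jg loop: not taken
mov [104], ebx → M[104]=0
halt.
Total executed instructions: 26.

26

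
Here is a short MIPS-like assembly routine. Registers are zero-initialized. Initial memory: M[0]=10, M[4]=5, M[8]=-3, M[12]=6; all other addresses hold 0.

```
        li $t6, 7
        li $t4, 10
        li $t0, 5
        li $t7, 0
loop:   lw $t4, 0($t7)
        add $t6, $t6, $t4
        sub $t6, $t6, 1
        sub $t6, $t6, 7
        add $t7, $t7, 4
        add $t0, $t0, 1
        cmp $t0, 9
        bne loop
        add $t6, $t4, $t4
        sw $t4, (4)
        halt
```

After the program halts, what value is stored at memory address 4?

li $t6, 7 → $t6=7
li $t4, 10 → $t4=10
li $t0, 5 → $t0=5
li $t7, 0 → $t7=0
lw $t4, 0($t7) → $t4=M[0]=10
add $t6, $t6, $t4 → $t6=7+10=17
sub $t6, $t6, 1 → $t6=17-1=16
sub $t6, $t6, 7 → $t6=16-7=9
add $t7, $t7, 4 → $t7=0+4=4
add $t0, $t0, 1 → $t0=5+1=6
cmp $t0, 9  (cmp 6,9)
bne loop: taken
lw $t4, 0($t7) → $t4=M[4]=5
add $t6, $t6, $t4 → $t6=9+5=14
sub $t6, $t6, 1 → $t6=14-1=13
sub $t6, $t6, 7 → $t6=13-7=6
add $t7, $t7, 4 → $t7=4+4=8
add $t0, $t0, 1 → $t0=6+1=7
cmp $t0, 9  (cmp 7,9)
bne loop: taken
lw $t4, 0($t7) → $t4=M[8]=-3
add $t6, $t6, $t4 → $t6=6+(-3)=3
sub $t6, $t6, 1 → $t6=3-1=2
sub $t6, $t6, 7 → $t6=2-7=-5
add $t7, $t7, 4 → $t7=8+4=12
add $t0, $t0, 1 → $t0=7+1=8
cmp $t0, 9  (cmp 8,9)
bne loop: taken
lw $t4, 0($t7) → $t4=M[12]=6
add $t6, $t6, $t4 → $t6=(-5)+6=1
sub $t6, $t6, 1 → $t6=1-1=0
sub $t6, $t6, 7 → $t6=0-7=-7
add $t7, $t7, 4 → $t7=12+4=16
add $t0, $t0, 1 → $t0=8+1=9
cmp $t0, 9  (cmp 9,9)
bne loop: not taken
add $t6, $t4, $t4 → $t6=6+6=12
sw $t4, (4) → M[4]=6
halt.

6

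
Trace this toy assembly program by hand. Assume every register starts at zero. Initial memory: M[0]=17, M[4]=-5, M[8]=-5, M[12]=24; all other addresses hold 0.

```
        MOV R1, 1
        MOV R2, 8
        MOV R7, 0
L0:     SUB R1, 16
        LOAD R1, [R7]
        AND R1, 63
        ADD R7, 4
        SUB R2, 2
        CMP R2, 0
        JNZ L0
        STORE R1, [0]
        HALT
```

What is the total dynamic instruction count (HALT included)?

33

MOV R1, 1 → R1=1
MOV R2, 8 → R2=8
MOV R7, 0 → R7=0
SUB R1, 16 → R1=1-16=-15
LOAD R1, [R7] → R1=M[0]=17
AND R1, 63 → R1=17&63=17
ADD R7, 4 → R7=0+4=4
SUB R2, 2 → R2=8-2=6
CMP R2, 0  (cmp 6,0)
JNZ L0: taken
SUB R1, 16 → R1=17-16=1
LOAD R1, [R7] → R1=M[4]=-5
AND R1, 63 → R1=(-5)&63=59
ADD R7, 4 → R7=4+4=8
SUB R2, 2 → R2=6-2=4
CMP R2, 0  (cmp 4,0)
JNZ L0: taken
SUB R1, 16 → R1=59-16=43
LOAD R1, [R7] → R1=M[8]=-5
AND R1, 63 → R1=(-5)&63=59
ADD R7, 4 → R7=8+4=12
SUB R2, 2 → R2=4-2=2
CMP R2, 0  (cmp 2,0)
JNZ L0: taken
SUB R1, 16 → R1=59-16=43
LOAD R1, [R7] → R1=M[12]=24
AND R1, 63 → R1=24&63=24
ADD R7, 4 → R7=12+4=16
SUB R2, 2 → R2=2-2=0
CMP R2, 0  (cmp 0,0)
JNZ L0: not taken
STORE R1, [0] → M[0]=24
halt.
Total executed instructions: 33.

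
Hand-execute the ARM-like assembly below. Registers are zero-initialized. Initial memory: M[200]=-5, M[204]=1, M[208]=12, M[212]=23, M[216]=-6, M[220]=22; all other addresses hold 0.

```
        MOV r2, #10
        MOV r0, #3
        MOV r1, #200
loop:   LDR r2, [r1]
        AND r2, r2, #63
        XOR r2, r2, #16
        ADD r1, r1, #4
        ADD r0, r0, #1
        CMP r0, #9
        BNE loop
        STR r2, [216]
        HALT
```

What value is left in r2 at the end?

r2=10
r0=3
r1=200
r2=M[200]=-5
r2=(-5)&63=59
r2=59^16=43
r1=200+4=204
r0=3+1=4
CMP r0, #9  (cmp 4,9)
BNE loop: taken
r2=M[204]=1
r2=1&63=1
r2=1^16=17
r1=204+4=208
r0=4+1=5
CMP r0, #9  (cmp 5,9)
BNE loop: taken
r2=M[208]=12
r2=12&63=12
r2=12^16=28
r1=208+4=212
r0=5+1=6
CMP r0, #9  (cmp 6,9)
BNE loop: taken
r2=M[212]=23
r2=23&63=23
r2=23^16=7
r1=212+4=216
r0=6+1=7
CMP r0, #9  (cmp 7,9)
BNE loop: taken
r2=M[216]=-6
r2=(-6)&63=58
r2=58^16=42
r1=216+4=220
r0=7+1=8
CMP r0, #9  (cmp 8,9)
BNE loop: taken
r2=M[220]=22
r2=22&63=22
r2=22^16=6
r1=220+4=224
r0=8+1=9
CMP r0, #9  (cmp 9,9)
BNE loop: not taken
STR r2, [216] → M[216]=6
halt.

6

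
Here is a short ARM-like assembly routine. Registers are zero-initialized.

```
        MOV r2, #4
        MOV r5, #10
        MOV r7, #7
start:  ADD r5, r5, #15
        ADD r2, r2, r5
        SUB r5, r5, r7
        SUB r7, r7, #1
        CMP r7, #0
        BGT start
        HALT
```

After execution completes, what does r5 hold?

87

after MOV r2, #4: r2=4
after MOV r5, #10: r5=10
after MOV r7, #7: r7=7
after ADD r5, r5, #15: r5=10+15=25
after ADD r2, r2, r5: r2=4+25=29
after SUB r5, r5, r7: r5=25-7=18
after SUB r7, r7, #1: r7=7-1=6
CMP r7, #0  (cmp 6,0)
BGT start: taken
after ADD r5, r5, #15: r5=18+15=33
after ADD r2, r2, r5: r2=29+33=62
after SUB r5, r5, r7: r5=33-6=27
after SUB r7, r7, #1: r7=6-1=5
CMP r7, #0  (cmp 5,0)
BGT start: taken
after ADD r5, r5, #15: r5=27+15=42
after ADD r2, r2, r5: r2=62+42=104
after SUB r5, r5, r7: r5=42-5=37
after SUB r7, r7, #1: r7=5-1=4
CMP r7, #0  (cmp 4,0)
BGT start: taken
after ADD r5, r5, #15: r5=37+15=52
after ADD r2, r2, r5: r2=104+52=156
after SUB r5, r5, r7: r5=52-4=48
after SUB r7, r7, #1: r7=4-1=3
CMP r7, #0  (cmp 3,0)
BGT start: taken
after ADD r5, r5, #15: r5=48+15=63
after ADD r2, r2, r5: r2=156+63=219
after SUB r5, r5, r7: r5=63-3=60
after SUB r7, r7, #1: r7=3-1=2
CMP r7, #0  (cmp 2,0)
BGT start: taken
after ADD r5, r5, #15: r5=60+15=75
after ADD r2, r2, r5: r2=219+75=294
after SUB r5, r5, r7: r5=75-2=73
after SUB r7, r7, #1: r7=2-1=1
CMP r7, #0  (cmp 1,0)
BGT start: taken
after ADD r5, r5, #15: r5=73+15=88
after ADD r2, r2, r5: r2=294+88=382
after SUB r5, r5, r7: r5=88-1=87
after SUB r7, r7, #1: r7=1-1=0
CMP r7, #0  (cmp 0,0)
BGT start: not taken
halt.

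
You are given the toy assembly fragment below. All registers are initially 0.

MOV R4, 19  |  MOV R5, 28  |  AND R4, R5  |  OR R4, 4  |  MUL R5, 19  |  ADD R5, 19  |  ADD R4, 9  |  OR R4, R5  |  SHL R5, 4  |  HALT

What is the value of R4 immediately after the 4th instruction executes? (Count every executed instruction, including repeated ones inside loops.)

20

R4=19
R5=28
R4=19&28=16
R4=16|4=20
After step 4: R4 = 20.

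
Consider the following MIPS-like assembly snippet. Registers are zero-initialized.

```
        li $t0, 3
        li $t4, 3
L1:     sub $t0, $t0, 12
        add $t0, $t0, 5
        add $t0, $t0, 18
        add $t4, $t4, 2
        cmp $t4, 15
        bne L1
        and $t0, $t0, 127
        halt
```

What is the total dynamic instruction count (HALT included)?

40

after li $t0, 3: $t0=3
after li $t4, 3: $t4=3
after sub $t0, $t0, 12: $t0=3-12=-9
after add $t0, $t0, 5: $t0=(-9)+5=-4
after add $t0, $t0, 18: $t0=(-4)+18=14
after add $t4, $t4, 2: $t4=3+2=5
cmp $t4, 15  (cmp 5,15)
bne L1: taken
after sub $t0, $t0, 12: $t0=14-12=2
after add $t0, $t0, 5: $t0=2+5=7
after add $t0, $t0, 18: $t0=7+18=25
after add $t4, $t4, 2: $t4=5+2=7
cmp $t4, 15  (cmp 7,15)
bne L1: taken
after sub $t0, $t0, 12: $t0=25-12=13
after add $t0, $t0, 5: $t0=13+5=18
after add $t0, $t0, 18: $t0=18+18=36
after add $t4, $t4, 2: $t4=7+2=9
cmp $t4, 15  (cmp 9,15)
bne L1: taken
after sub $t0, $t0, 12: $t0=36-12=24
after add $t0, $t0, 5: $t0=24+5=29
after add $t0, $t0, 18: $t0=29+18=47
after add $t4, $t4, 2: $t4=9+2=11
cmp $t4, 15  (cmp 11,15)
bne L1: taken
after sub $t0, $t0, 12: $t0=47-12=35
after add $t0, $t0, 5: $t0=35+5=40
after add $t0, $t0, 18: $t0=40+18=58
after add $t4, $t4, 2: $t4=11+2=13
cmp $t4, 15  (cmp 13,15)
bne L1: taken
after sub $t0, $t0, 12: $t0=58-12=46
after add $t0, $t0, 5: $t0=46+5=51
after add $t0, $t0, 18: $t0=51+18=69
after add $t4, $t4, 2: $t4=13+2=15
cmp $t4, 15  (cmp 15,15)
bne L1: not taken
after and $t0, $t0, 127: $t0=69&127=69
halt.
Total executed instructions: 40.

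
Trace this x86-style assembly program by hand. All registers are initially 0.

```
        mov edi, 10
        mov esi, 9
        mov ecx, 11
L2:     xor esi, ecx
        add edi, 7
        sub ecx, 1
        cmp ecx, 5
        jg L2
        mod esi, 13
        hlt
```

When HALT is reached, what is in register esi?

8

mov edi, 10 → edi=10
mov esi, 9 → esi=9
mov ecx, 11 → ecx=11
xor esi, ecx → esi=9^11=2
add edi, 7 → edi=10+7=17
sub ecx, 1 → ecx=11-1=10
cmp ecx, 5  (cmp 10,5)
jg L2: taken
xor esi, ecx → esi=2^10=8
add edi, 7 → edi=17+7=24
sub ecx, 1 → ecx=10-1=9
cmp ecx, 5  (cmp 9,5)
jg L2: taken
xor esi, ecx → esi=8^9=1
add edi, 7 → edi=24+7=31
sub ecx, 1 → ecx=9-1=8
cmp ecx, 5  (cmp 8,5)
jg L2: taken
xor esi, ecx → esi=1^8=9
add edi, 7 → edi=31+7=38
sub ecx, 1 → ecx=8-1=7
cmp ecx, 5  (cmp 7,5)
jg L2: taken
xor esi, ecx → esi=9^7=14
add edi, 7 → edi=38+7=45
sub ecx, 1 → ecx=7-1=6
cmp ecx, 5  (cmp 6,5)
jg L2: taken
xor esi, ecx → esi=14^6=8
add edi, 7 → edi=45+7=52
sub ecx, 1 → ecx=6-1=5
cmp ecx, 5  (cmp 5,5)
jg L2: not taken
mod esi, 13 → esi=8%13=8
halt.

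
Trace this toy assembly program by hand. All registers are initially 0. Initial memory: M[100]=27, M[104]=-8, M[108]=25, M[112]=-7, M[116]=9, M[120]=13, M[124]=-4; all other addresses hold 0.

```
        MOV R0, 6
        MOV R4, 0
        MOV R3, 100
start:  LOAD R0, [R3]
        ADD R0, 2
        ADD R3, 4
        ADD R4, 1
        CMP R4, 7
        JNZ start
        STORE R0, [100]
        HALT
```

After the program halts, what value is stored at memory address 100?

-2

after MOV R0, 6: R0=6
after MOV R4, 0: R4=0
after MOV R3, 100: R3=100
after LOAD R0, [R3]: R0=M[100]=27
after ADD R0, 2: R0=27+2=29
after ADD R3, 4: R3=100+4=104
after ADD R4, 1: R4=0+1=1
CMP R4, 7  (cmp 1,7)
JNZ start: taken
after LOAD R0, [R3]: R0=M[104]=-8
after ADD R0, 2: R0=(-8)+2=-6
after ADD R3, 4: R3=104+4=108
after ADD R4, 1: R4=1+1=2
CMP R4, 7  (cmp 2,7)
JNZ start: taken
after LOAD R0, [R3]: R0=M[108]=25
after ADD R0, 2: R0=25+2=27
after ADD R3, 4: R3=108+4=112
after ADD R4, 1: R4=2+1=3
CMP R4, 7  (cmp 3,7)
JNZ start: taken
after LOAD R0, [R3]: R0=M[112]=-7
after ADD R0, 2: R0=(-7)+2=-5
after ADD R3, 4: R3=112+4=116
after ADD R4, 1: R4=3+1=4
CMP R4, 7  (cmp 4,7)
JNZ start: taken
after LOAD R0, [R3]: R0=M[116]=9
after ADD R0, 2: R0=9+2=11
after ADD R3, 4: R3=116+4=120
after ADD R4, 1: R4=4+1=5
CMP R4, 7  (cmp 5,7)
JNZ start: taken
after LOAD R0, [R3]: R0=M[120]=13
after ADD R0, 2: R0=13+2=15
after ADD R3, 4: R3=120+4=124
after ADD R4, 1: R4=5+1=6
CMP R4, 7  (cmp 6,7)
JNZ start: taken
after LOAD R0, [R3]: R0=M[124]=-4
after ADD R0, 2: R0=(-4)+2=-2
after ADD R3, 4: R3=124+4=128
after ADD R4, 1: R4=6+1=7
CMP R4, 7  (cmp 7,7)
JNZ start: not taken
STORE R0, [100] → M[100]=-2
halt.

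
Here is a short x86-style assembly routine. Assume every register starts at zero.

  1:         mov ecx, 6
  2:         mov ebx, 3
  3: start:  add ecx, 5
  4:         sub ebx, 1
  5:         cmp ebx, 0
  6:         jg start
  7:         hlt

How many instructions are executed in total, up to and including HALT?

15

after mov ecx, 6: ecx=6
after mov ebx, 3: ebx=3
after add ecx, 5: ecx=6+5=11
after sub ebx, 1: ebx=3-1=2
cmp ebx, 0  (cmp 2,0)
jg start: taken
after add ecx, 5: ecx=11+5=16
after sub ebx, 1: ebx=2-1=1
cmp ebx, 0  (cmp 1,0)
jg start: taken
after add ecx, 5: ecx=16+5=21
after sub ebx, 1: ebx=1-1=0
cmp ebx, 0  (cmp 0,0)
jg start: not taken
halt.
Total executed instructions: 15.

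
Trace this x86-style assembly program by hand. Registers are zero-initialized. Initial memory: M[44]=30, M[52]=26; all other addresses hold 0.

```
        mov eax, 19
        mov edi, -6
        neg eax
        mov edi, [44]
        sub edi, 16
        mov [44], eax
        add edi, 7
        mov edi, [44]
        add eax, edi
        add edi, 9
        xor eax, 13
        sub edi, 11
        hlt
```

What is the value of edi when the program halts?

-21

mov eax, 19 → eax=19
mov edi, -6 → edi=-6
neg eax → eax=-(19)=-19
mov edi, [44] → edi=M[44]=30
sub edi, 16 → edi=30-16=14
mov [44], eax → M[44]=-19
add edi, 7 → edi=14+7=21
mov edi, [44] → edi=M[44]=-19
add eax, edi → eax=(-19)+(-19)=-38
add edi, 9 → edi=(-19)+9=-10
xor eax, 13 → eax=(-38)^13=-41
sub edi, 11 → edi=(-10)-11=-21
halt.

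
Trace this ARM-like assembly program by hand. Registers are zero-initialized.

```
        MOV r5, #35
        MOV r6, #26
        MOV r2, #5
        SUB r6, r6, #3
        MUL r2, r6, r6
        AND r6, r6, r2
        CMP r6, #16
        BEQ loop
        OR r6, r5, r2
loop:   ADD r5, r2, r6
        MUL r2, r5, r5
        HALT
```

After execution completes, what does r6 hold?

r5=35
r6=26
r2=5
r6=26-3=23
r2=23*23=529
r6=23&529=17
CMP r6, #16  (cmp 17,16)
BEQ loop: not taken
r6=35|529=563
r5=529+563=1092
r2=1092*1092=1192464
halt.

563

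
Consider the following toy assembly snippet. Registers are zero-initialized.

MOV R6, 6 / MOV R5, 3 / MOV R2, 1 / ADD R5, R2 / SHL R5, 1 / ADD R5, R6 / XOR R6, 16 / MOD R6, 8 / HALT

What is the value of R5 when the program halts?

14

after MOV R6, 6: R6=6
after MOV R5, 3: R5=3
after MOV R2, 1: R2=1
after ADD R5, R2: R5=3+1=4
after SHL R5, 1: R5=4<<1=8
after ADD R5, R6: R5=8+6=14
after XOR R6, 16: R6=6^16=22
after MOD R6, 8: R6=22%8=6
halt.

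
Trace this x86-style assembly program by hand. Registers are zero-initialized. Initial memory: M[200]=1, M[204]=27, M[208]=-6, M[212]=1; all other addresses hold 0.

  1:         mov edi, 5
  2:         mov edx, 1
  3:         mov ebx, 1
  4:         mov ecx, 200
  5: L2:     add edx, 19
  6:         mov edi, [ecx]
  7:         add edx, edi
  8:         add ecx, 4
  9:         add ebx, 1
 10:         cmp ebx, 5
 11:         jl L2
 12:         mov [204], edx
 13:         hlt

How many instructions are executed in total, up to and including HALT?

34

edi=5
edx=1
ebx=1
ecx=200
edx=1+19=20
edi=M[200]=1
edx=20+1=21
ecx=200+4=204
ebx=1+1=2
cmp ebx, 5  (cmp 2,5)
jl L2: taken
edx=21+19=40
edi=M[204]=27
edx=40+27=67
ecx=204+4=208
ebx=2+1=3
cmp ebx, 5  (cmp 3,5)
jl L2: taken
edx=67+19=86
edi=M[208]=-6
edx=86+(-6)=80
ecx=208+4=212
ebx=3+1=4
cmp ebx, 5  (cmp 4,5)
jl L2: taken
edx=80+19=99
edi=M[212]=1
edx=99+1=100
ecx=212+4=216
ebx=4+1=5
cmp ebx, 5  (cmp 5,5)
jl L2: not taken
mov [204], edx → M[204]=100
halt.
Total executed instructions: 34.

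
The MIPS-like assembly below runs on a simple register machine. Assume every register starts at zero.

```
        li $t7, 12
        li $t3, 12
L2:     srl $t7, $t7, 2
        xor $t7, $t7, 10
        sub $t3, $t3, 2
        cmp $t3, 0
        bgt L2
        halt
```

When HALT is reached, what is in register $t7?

8

after li $t7, 12: $t7=12
after li $t3, 12: $t3=12
after srl $t7, $t7, 2: $t7=12>>2=3
after xor $t7, $t7, 10: $t7=3^10=9
after sub $t3, $t3, 2: $t3=12-2=10
cmp $t3, 0  (cmp 10,0)
bgt L2: taken
after srl $t7, $t7, 2: $t7=9>>2=2
after xor $t7, $t7, 10: $t7=2^10=8
after sub $t3, $t3, 2: $t3=10-2=8
cmp $t3, 0  (cmp 8,0)
bgt L2: taken
after srl $t7, $t7, 2: $t7=8>>2=2
after xor $t7, $t7, 10: $t7=2^10=8
after sub $t3, $t3, 2: $t3=8-2=6
cmp $t3, 0  (cmp 6,0)
bgt L2: taken
after srl $t7, $t7, 2: $t7=8>>2=2
after xor $t7, $t7, 10: $t7=2^10=8
after sub $t3, $t3, 2: $t3=6-2=4
cmp $t3, 0  (cmp 4,0)
bgt L2: taken
after srl $t7, $t7, 2: $t7=8>>2=2
after xor $t7, $t7, 10: $t7=2^10=8
after sub $t3, $t3, 2: $t3=4-2=2
cmp $t3, 0  (cmp 2,0)
bgt L2: taken
after srl $t7, $t7, 2: $t7=8>>2=2
after xor $t7, $t7, 10: $t7=2^10=8
after sub $t3, $t3, 2: $t3=2-2=0
cmp $t3, 0  (cmp 0,0)
bgt L2: not taken
halt.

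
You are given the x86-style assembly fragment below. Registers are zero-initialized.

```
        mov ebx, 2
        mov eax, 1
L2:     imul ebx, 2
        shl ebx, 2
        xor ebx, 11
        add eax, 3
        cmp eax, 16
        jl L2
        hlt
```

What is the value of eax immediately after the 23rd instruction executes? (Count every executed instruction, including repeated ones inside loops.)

10

ebx=2
eax=1
ebx=2*2=4
ebx=4<<2=16
ebx=16^11=27
eax=1+3=4
cmp eax, 16  (cmp 4,16)
jl L2: taken
ebx=27*2=54
ebx=54<<2=216
ebx=216^11=211
eax=4+3=7
cmp eax, 16  (cmp 7,16)
jl L2: taken
ebx=211*2=422
ebx=422<<2=1688
ebx=1688^11=1683
eax=7+3=10
cmp eax, 16  (cmp 10,16)
jl L2: taken
ebx=1683*2=3366
ebx=3366<<2=13464
ebx=13464^11=13459
After step 23: eax = 10.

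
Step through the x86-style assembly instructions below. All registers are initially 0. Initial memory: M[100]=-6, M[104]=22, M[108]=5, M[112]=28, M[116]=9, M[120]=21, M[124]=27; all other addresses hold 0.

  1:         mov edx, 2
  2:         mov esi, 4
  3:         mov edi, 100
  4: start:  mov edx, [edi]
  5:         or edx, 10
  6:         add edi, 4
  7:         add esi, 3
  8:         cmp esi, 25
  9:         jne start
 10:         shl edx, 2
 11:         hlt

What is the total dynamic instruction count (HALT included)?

after mov edx, 2: edx=2
after mov esi, 4: esi=4
after mov edi, 100: edi=100
after mov edx, [edi]: edx=M[100]=-6
after or edx, 10: edx=(-6)|10=-6
after add edi, 4: edi=100+4=104
after add esi, 3: esi=4+3=7
cmp esi, 25  (cmp 7,25)
jne start: taken
after mov edx, [edi]: edx=M[104]=22
after or edx, 10: edx=22|10=30
after add edi, 4: edi=104+4=108
after add esi, 3: esi=7+3=10
cmp esi, 25  (cmp 10,25)
jne start: taken
after mov edx, [edi]: edx=M[108]=5
after or edx, 10: edx=5|10=15
after add edi, 4: edi=108+4=112
after add esi, 3: esi=10+3=13
cmp esi, 25  (cmp 13,25)
jne start: taken
after mov edx, [edi]: edx=M[112]=28
after or edx, 10: edx=28|10=30
after add edi, 4: edi=112+4=116
after add esi, 3: esi=13+3=16
cmp esi, 25  (cmp 16,25)
jne start: taken
after mov edx, [edi]: edx=M[116]=9
after or edx, 10: edx=9|10=11
after add edi, 4: edi=116+4=120
after add esi, 3: esi=16+3=19
cmp esi, 25  (cmp 19,25)
jne start: taken
after mov edx, [edi]: edx=M[120]=21
after or edx, 10: edx=21|10=31
after add edi, 4: edi=120+4=124
after add esi, 3: esi=19+3=22
cmp esi, 25  (cmp 22,25)
jne start: taken
after mov edx, [edi]: edx=M[124]=27
after or edx, 10: edx=27|10=27
after add edi, 4: edi=124+4=128
after add esi, 3: esi=22+3=25
cmp esi, 25  (cmp 25,25)
jne start: not taken
after shl edx, 2: edx=27<<2=108
halt.
Total executed instructions: 47.

47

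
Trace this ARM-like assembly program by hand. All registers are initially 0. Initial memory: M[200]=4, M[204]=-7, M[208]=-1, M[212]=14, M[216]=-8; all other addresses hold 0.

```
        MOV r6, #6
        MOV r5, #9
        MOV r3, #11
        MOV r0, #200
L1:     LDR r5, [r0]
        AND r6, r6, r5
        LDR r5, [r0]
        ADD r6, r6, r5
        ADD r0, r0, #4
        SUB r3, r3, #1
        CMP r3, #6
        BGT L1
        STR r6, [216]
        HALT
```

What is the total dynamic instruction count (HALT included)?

46

r6=6
r5=9
r3=11
r0=200
r5=M[200]=4
r6=6&4=4
r5=M[200]=4
r6=4+4=8
r0=200+4=204
r3=11-1=10
CMP r3, #6  (cmp 10,6)
BGT L1: taken
r5=M[204]=-7
r6=8&(-7)=8
r5=M[204]=-7
r6=8+(-7)=1
r0=204+4=208
r3=10-1=9
CMP r3, #6  (cmp 9,6)
BGT L1: taken
r5=M[208]=-1
r6=1&(-1)=1
r5=M[208]=-1
r6=1+(-1)=0
r0=208+4=212
r3=9-1=8
CMP r3, #6  (cmp 8,6)
BGT L1: taken
r5=M[212]=14
r6=0&14=0
r5=M[212]=14
r6=0+14=14
r0=212+4=216
r3=8-1=7
CMP r3, #6  (cmp 7,6)
BGT L1: taken
r5=M[216]=-8
r6=14&(-8)=8
r5=M[216]=-8
r6=8+(-8)=0
r0=216+4=220
r3=7-1=6
CMP r3, #6  (cmp 6,6)
BGT L1: not taken
STR r6, [216] → M[216]=0
halt.
Total executed instructions: 46.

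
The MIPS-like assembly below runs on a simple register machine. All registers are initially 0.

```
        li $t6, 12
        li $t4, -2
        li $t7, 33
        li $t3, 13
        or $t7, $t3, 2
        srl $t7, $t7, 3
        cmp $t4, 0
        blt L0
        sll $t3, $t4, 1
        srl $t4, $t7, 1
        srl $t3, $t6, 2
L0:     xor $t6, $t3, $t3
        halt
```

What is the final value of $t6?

0

after li $t6, 12: $t6=12
after li $t4, -2: $t4=-2
after li $t7, 33: $t7=33
after li $t3, 13: $t3=13
after or $t7, $t3, 2: $t7=13|2=15
after srl $t7, $t7, 3: $t7=15>>3=1
cmp $t4, 0  (cmp -2,0)
blt L0: taken
after xor $t6, $t3, $t3: $t6=13^13=0
halt.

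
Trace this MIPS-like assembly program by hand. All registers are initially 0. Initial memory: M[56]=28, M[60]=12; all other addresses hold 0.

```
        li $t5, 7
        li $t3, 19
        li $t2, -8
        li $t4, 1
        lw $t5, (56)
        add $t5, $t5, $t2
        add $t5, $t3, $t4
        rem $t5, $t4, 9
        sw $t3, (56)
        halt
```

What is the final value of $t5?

1

li $t5, 7 → $t5=7
li $t3, 19 → $t3=19
li $t2, -8 → $t2=-8
li $t4, 1 → $t4=1
lw $t5, (56) → $t5=M[56]=28
add $t5, $t5, $t2 → $t5=28+(-8)=20
add $t5, $t3, $t4 → $t5=19+1=20
rem $t5, $t4, 9 → $t5=1%9=1
sw $t3, (56) → M[56]=19
halt.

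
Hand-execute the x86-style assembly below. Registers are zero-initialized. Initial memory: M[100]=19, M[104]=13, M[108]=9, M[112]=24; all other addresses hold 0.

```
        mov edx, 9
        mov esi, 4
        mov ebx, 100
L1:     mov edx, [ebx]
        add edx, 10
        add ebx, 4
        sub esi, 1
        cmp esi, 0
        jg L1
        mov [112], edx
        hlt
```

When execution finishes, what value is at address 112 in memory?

edx=9
esi=4
ebx=100
edx=M[100]=19
edx=19+10=29
ebx=100+4=104
esi=4-1=3
cmp esi, 0  (cmp 3,0)
jg L1: taken
edx=M[104]=13
edx=13+10=23
ebx=104+4=108
esi=3-1=2
cmp esi, 0  (cmp 2,0)
jg L1: taken
edx=M[108]=9
edx=9+10=19
ebx=108+4=112
esi=2-1=1
cmp esi, 0  (cmp 1,0)
jg L1: taken
edx=M[112]=24
edx=24+10=34
ebx=112+4=116
esi=1-1=0
cmp esi, 0  (cmp 0,0)
jg L1: not taken
mov [112], edx → M[112]=34
halt.

34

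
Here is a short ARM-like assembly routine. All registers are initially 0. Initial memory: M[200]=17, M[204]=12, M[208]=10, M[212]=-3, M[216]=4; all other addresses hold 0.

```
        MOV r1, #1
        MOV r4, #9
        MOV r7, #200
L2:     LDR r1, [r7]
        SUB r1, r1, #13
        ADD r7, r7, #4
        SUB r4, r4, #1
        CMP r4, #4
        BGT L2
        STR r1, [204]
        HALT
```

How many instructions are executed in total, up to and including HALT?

MOV r1, #1 → r1=1
MOV r4, #9 → r4=9
MOV r7, #200 → r7=200
LDR r1, [r7] → r1=M[200]=17
SUB r1, r1, #13 → r1=17-13=4
ADD r7, r7, #4 → r7=200+4=204
SUB r4, r4, #1 → r4=9-1=8
CMP r4, #4  (cmp 8,4)
BGT L2: taken
LDR r1, [r7] → r1=M[204]=12
SUB r1, r1, #13 → r1=12-13=-1
ADD r7, r7, #4 → r7=204+4=208
SUB r4, r4, #1 → r4=8-1=7
CMP r4, #4  (cmp 7,4)
BGT L2: taken
LDR r1, [r7] → r1=M[208]=10
SUB r1, r1, #13 → r1=10-13=-3
ADD r7, r7, #4 → r7=208+4=212
SUB r4, r4, #1 → r4=7-1=6
CMP r4, #4  (cmp 6,4)
BGT L2: taken
LDR r1, [r7] → r1=M[212]=-3
SUB r1, r1, #13 → r1=(-3)-13=-16
ADD r7, r7, #4 → r7=212+4=216
SUB r4, r4, #1 → r4=6-1=5
CMP r4, #4  (cmp 5,4)
BGT L2: taken
LDR r1, [r7] → r1=M[216]=4
SUB r1, r1, #13 → r1=4-13=-9
ADD r7, r7, #4 → r7=216+4=220
SUB r4, r4, #1 → r4=5-1=4
CMP r4, #4  (cmp 4,4)
BGT L2: not taken
STR r1, [204] → M[204]=-9
halt.
Total executed instructions: 35.

35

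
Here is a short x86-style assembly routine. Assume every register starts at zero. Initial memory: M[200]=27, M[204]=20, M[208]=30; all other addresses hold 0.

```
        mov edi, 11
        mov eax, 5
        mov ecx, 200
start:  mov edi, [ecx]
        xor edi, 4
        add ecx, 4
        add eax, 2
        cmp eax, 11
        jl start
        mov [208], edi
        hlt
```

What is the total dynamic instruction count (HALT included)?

edi=11
eax=5
ecx=200
edi=M[200]=27
edi=27^4=31
ecx=200+4=204
eax=5+2=7
cmp eax, 11  (cmp 7,11)
jl start: taken
edi=M[204]=20
edi=20^4=16
ecx=204+4=208
eax=7+2=9
cmp eax, 11  (cmp 9,11)
jl start: taken
edi=M[208]=30
edi=30^4=26
ecx=208+4=212
eax=9+2=11
cmp eax, 11  (cmp 11,11)
jl start: not taken
mov [208], edi → M[208]=26
halt.
Total executed instructions: 23.

23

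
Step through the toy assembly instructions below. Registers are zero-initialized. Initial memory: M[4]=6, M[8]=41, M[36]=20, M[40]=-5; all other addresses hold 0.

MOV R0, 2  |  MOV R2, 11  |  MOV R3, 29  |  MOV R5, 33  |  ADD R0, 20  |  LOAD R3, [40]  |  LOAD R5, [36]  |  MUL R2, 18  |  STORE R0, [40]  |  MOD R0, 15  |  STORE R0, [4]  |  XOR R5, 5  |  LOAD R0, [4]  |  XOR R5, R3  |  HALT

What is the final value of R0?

7

R0=2
R2=11
R3=29
R5=33
R0=2+20=22
R3=M[40]=-5
R5=M[36]=20
R2=11*18=198
STORE R0, [40] → M[40]=22
R0=22%15=7
STORE R0, [4] → M[4]=7
R5=20^5=17
R0=M[4]=7
R5=17^(-5)=-22
halt.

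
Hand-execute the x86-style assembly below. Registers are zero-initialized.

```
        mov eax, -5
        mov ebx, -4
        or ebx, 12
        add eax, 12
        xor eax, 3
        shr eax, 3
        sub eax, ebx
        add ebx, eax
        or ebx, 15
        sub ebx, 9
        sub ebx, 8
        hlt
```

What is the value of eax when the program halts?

mov eax, -5 → eax=-5
mov ebx, -4 → ebx=-4
or ebx, 12 → ebx=(-4)|12=-4
add eax, 12 → eax=(-5)+12=7
xor eax, 3 → eax=7^3=4
shr eax, 3 → eax=4>>3=0
sub eax, ebx → eax=0-(-4)=4
add ebx, eax → ebx=(-4)+4=0
or ebx, 15 → ebx=0|15=15
sub ebx, 9 → ebx=15-9=6
sub ebx, 8 → ebx=6-8=-2
halt.

4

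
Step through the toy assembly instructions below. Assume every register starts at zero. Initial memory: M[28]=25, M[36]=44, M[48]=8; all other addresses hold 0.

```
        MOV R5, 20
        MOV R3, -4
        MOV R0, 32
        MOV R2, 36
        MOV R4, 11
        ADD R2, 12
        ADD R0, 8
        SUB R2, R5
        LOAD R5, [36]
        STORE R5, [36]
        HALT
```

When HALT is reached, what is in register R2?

after MOV R5, 20: R5=20
after MOV R3, -4: R3=-4
after MOV R0, 32: R0=32
after MOV R2, 36: R2=36
after MOV R4, 11: R4=11
after ADD R2, 12: R2=36+12=48
after ADD R0, 8: R0=32+8=40
after SUB R2, R5: R2=48-20=28
after LOAD R5, [36]: R5=M[36]=44
STORE R5, [36] → M[36]=44
halt.

28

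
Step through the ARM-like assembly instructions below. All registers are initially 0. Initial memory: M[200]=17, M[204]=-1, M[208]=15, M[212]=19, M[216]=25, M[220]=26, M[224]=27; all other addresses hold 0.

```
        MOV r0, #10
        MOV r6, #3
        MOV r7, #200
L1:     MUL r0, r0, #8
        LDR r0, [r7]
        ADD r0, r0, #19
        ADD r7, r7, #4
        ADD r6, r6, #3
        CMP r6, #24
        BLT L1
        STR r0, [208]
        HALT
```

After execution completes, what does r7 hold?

after MOV r0, #10: r0=10
after MOV r6, #3: r6=3
after MOV r7, #200: r7=200
after MUL r0, r0, #8: r0=10*8=80
after LDR r0, [r7]: r0=M[200]=17
after ADD r0, r0, #19: r0=17+19=36
after ADD r7, r7, #4: r7=200+4=204
after ADD r6, r6, #3: r6=3+3=6
CMP r6, #24  (cmp 6,24)
BLT L1: taken
after MUL r0, r0, #8: r0=36*8=288
after LDR r0, [r7]: r0=M[204]=-1
after ADD r0, r0, #19: r0=(-1)+19=18
after ADD r7, r7, #4: r7=204+4=208
after ADD r6, r6, #3: r6=6+3=9
CMP r6, #24  (cmp 9,24)
BLT L1: taken
after MUL r0, r0, #8: r0=18*8=144
after LDR r0, [r7]: r0=M[208]=15
after ADD r0, r0, #19: r0=15+19=34
after ADD r7, r7, #4: r7=208+4=212
after ADD r6, r6, #3: r6=9+3=12
CMP r6, #24  (cmp 12,24)
BLT L1: taken
after MUL r0, r0, #8: r0=34*8=272
after LDR r0, [r7]: r0=M[212]=19
after ADD r0, r0, #19: r0=19+19=38
after ADD r7, r7, #4: r7=212+4=216
after ADD r6, r6, #3: r6=12+3=15
CMP r6, #24  (cmp 15,24)
BLT L1: taken
after MUL r0, r0, #8: r0=38*8=304
after LDR r0, [r7]: r0=M[216]=25
after ADD r0, r0, #19: r0=25+19=44
after ADD r7, r7, #4: r7=216+4=220
after ADD r6, r6, #3: r6=15+3=18
CMP r6, #24  (cmp 18,24)
BLT L1: taken
after MUL r0, r0, #8: r0=44*8=352
after LDR r0, [r7]: r0=M[220]=26
after ADD r0, r0, #19: r0=26+19=45
after ADD r7, r7, #4: r7=220+4=224
after ADD r6, r6, #3: r6=18+3=21
CMP r6, #24  (cmp 21,24)
BLT L1: taken
after MUL r0, r0, #8: r0=45*8=360
after LDR r0, [r7]: r0=M[224]=27
after ADD r0, r0, #19: r0=27+19=46
after ADD r7, r7, #4: r7=224+4=228
after ADD r6, r6, #3: r6=21+3=24
CMP r6, #24  (cmp 24,24)
BLT L1: not taken
STR r0, [208] → M[208]=46
halt.

228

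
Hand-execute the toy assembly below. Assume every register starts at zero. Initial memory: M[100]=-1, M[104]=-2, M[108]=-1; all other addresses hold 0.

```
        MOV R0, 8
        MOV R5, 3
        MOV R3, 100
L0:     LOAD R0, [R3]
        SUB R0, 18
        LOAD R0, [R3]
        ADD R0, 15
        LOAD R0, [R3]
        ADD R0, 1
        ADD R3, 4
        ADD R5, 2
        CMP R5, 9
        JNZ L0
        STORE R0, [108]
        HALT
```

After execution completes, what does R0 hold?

MOV R0, 8 → R0=8
MOV R5, 3 → R5=3
MOV R3, 100 → R3=100
LOAD R0, [R3] → R0=M[100]=-1
SUB R0, 18 → R0=(-1)-18=-19
LOAD R0, [R3] → R0=M[100]=-1
ADD R0, 15 → R0=(-1)+15=14
LOAD R0, [R3] → R0=M[100]=-1
ADD R0, 1 → R0=(-1)+1=0
ADD R3, 4 → R3=100+4=104
ADD R5, 2 → R5=3+2=5
CMP R5, 9  (cmp 5,9)
JNZ L0: taken
LOAD R0, [R3] → R0=M[104]=-2
SUB R0, 18 → R0=(-2)-18=-20
LOAD R0, [R3] → R0=M[104]=-2
ADD R0, 15 → R0=(-2)+15=13
LOAD R0, [R3] → R0=M[104]=-2
ADD R0, 1 → R0=(-2)+1=-1
ADD R3, 4 → R3=104+4=108
ADD R5, 2 → R5=5+2=7
CMP R5, 9  (cmp 7,9)
JNZ L0: taken
LOAD R0, [R3] → R0=M[108]=-1
SUB R0, 18 → R0=(-1)-18=-19
LOAD R0, [R3] → R0=M[108]=-1
ADD R0, 15 → R0=(-1)+15=14
LOAD R0, [R3] → R0=M[108]=-1
ADD R0, 1 → R0=(-1)+1=0
ADD R3, 4 → R3=108+4=112
ADD R5, 2 → R5=7+2=9
CMP R5, 9  (cmp 9,9)
JNZ L0: not taken
STORE R0, [108] → M[108]=0
halt.

0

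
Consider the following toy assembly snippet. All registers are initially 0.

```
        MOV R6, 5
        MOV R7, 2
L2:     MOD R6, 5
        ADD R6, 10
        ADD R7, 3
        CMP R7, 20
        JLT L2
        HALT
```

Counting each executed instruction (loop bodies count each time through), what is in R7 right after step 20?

14

after MOV R6, 5: R6=5
after MOV R7, 2: R7=2
after MOD R6, 5: R6=5%5=0
after ADD R6, 10: R6=0+10=10
after ADD R7, 3: R7=2+3=5
CMP R7, 20  (cmp 5,20)
JLT L2: taken
after MOD R6, 5: R6=10%5=0
after ADD R6, 10: R6=0+10=10
after ADD R7, 3: R7=5+3=8
CMP R7, 20  (cmp 8,20)
JLT L2: taken
after MOD R6, 5: R6=10%5=0
after ADD R6, 10: R6=0+10=10
after ADD R7, 3: R7=8+3=11
CMP R7, 20  (cmp 11,20)
JLT L2: taken
after MOD R6, 5: R6=10%5=0
after ADD R6, 10: R6=0+10=10
after ADD R7, 3: R7=11+3=14
After step 20: R7 = 14.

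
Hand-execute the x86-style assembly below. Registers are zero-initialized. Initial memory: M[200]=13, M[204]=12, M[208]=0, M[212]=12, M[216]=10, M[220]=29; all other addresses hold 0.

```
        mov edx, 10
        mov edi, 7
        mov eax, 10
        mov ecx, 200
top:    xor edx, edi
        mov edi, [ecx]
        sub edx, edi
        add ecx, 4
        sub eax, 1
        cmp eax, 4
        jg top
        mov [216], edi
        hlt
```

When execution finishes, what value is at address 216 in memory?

mov edx, 10 → edx=10
mov edi, 7 → edi=7
mov eax, 10 → eax=10
mov ecx, 200 → ecx=200
xor edx, edi → edx=10^7=13
mov edi, [ecx] → edi=M[200]=13
sub edx, edi → edx=13-13=0
add ecx, 4 → ecx=200+4=204
sub eax, 1 → eax=10-1=9
cmp eax, 4  (cmp 9,4)
jg top: taken
xor edx, edi → edx=0^13=13
mov edi, [ecx] → edi=M[204]=12
sub edx, edi → edx=13-12=1
add ecx, 4 → ecx=204+4=208
sub eax, 1 → eax=9-1=8
cmp eax, 4  (cmp 8,4)
jg top: taken
xor edx, edi → edx=1^12=13
mov edi, [ecx] → edi=M[208]=0
sub edx, edi → edx=13-0=13
add ecx, 4 → ecx=208+4=212
sub eax, 1 → eax=8-1=7
cmp eax, 4  (cmp 7,4)
jg top: taken
xor edx, edi → edx=13^0=13
mov edi, [ecx] → edi=M[212]=12
sub edx, edi → edx=13-12=1
add ecx, 4 → ecx=212+4=216
sub eax, 1 → eax=7-1=6
cmp eax, 4  (cmp 6,4)
jg top: taken
xor edx, edi → edx=1^12=13
mov edi, [ecx] → edi=M[216]=10
sub edx, edi → edx=13-10=3
add ecx, 4 → ecx=216+4=220
sub eax, 1 → eax=6-1=5
cmp eax, 4  (cmp 5,4)
jg top: taken
xor edx, edi → edx=3^10=9
mov edi, [ecx] → edi=M[220]=29
sub edx, edi → edx=9-29=-20
add ecx, 4 → ecx=220+4=224
sub eax, 1 → eax=5-1=4
cmp eax, 4  (cmp 4,4)
jg top: not taken
mov [216], edi → M[216]=29
halt.

29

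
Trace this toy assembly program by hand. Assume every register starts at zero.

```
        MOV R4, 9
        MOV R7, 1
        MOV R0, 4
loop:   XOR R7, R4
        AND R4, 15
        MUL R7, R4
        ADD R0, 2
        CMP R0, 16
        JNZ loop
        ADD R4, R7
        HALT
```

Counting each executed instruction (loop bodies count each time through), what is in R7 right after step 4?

R4=9
R7=1
R0=4
R7=1^9=8
After step 4: R7 = 8.

8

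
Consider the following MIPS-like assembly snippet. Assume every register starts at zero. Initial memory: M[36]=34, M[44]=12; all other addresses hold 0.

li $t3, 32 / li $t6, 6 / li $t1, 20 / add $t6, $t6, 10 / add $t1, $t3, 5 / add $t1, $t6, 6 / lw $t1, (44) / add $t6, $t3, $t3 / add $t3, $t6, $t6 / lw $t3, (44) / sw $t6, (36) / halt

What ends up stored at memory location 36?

64

$t3=32
$t6=6
$t1=20
$t6=6+10=16
$t1=32+5=37
$t1=16+6=22
$t1=M[44]=12
$t6=32+32=64
$t3=64+64=128
$t3=M[44]=12
sw $t6, (36) → M[36]=64
halt.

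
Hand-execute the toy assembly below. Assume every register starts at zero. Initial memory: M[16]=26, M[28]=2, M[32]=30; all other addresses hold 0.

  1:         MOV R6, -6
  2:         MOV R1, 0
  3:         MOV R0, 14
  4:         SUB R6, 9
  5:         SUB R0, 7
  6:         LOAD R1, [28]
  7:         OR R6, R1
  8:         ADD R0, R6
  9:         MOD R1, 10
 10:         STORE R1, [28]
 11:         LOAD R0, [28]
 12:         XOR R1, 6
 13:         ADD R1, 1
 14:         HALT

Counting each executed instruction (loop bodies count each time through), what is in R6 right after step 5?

-15

R6=-6
R1=0
R0=14
R6=(-6)-9=-15
R0=14-7=7
After step 5: R6 = -15.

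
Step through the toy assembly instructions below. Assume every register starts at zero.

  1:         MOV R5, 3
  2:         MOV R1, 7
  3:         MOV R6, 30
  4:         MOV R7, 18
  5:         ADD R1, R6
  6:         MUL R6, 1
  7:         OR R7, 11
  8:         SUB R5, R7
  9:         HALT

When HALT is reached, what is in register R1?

37

after MOV R5, 3: R5=3
after MOV R1, 7: R1=7
after MOV R6, 30: R6=30
after MOV R7, 18: R7=18
after ADD R1, R6: R1=7+30=37
after MUL R6, 1: R6=30*1=30
after OR R7, 11: R7=18|11=27
after SUB R5, R7: R5=3-27=-24
halt.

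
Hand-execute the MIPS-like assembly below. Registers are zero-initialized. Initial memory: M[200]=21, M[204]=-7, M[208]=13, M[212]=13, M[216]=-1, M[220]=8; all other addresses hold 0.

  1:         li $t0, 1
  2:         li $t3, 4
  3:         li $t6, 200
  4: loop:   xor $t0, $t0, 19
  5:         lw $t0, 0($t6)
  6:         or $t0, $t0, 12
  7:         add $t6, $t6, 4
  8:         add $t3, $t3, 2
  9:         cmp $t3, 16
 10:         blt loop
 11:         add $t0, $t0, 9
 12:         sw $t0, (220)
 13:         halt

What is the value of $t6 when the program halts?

224

after li $t0, 1: $t0=1
after li $t3, 4: $t3=4
after li $t6, 200: $t6=200
after xor $t0, $t0, 19: $t0=1^19=18
after lw $t0, 0($t6): $t0=M[200]=21
after or $t0, $t0, 12: $t0=21|12=29
after add $t6, $t6, 4: $t6=200+4=204
after add $t3, $t3, 2: $t3=4+2=6
cmp $t3, 16  (cmp 6,16)
blt loop: taken
after xor $t0, $t0, 19: $t0=29^19=14
after lw $t0, 0($t6): $t0=M[204]=-7
after or $t0, $t0, 12: $t0=(-7)|12=-3
after add $t6, $t6, 4: $t6=204+4=208
after add $t3, $t3, 2: $t3=6+2=8
cmp $t3, 16  (cmp 8,16)
blt loop: taken
after xor $t0, $t0, 19: $t0=(-3)^19=-18
after lw $t0, 0($t6): $t0=M[208]=13
after or $t0, $t0, 12: $t0=13|12=13
after add $t6, $t6, 4: $t6=208+4=212
after add $t3, $t3, 2: $t3=8+2=10
cmp $t3, 16  (cmp 10,16)
blt loop: taken
after xor $t0, $t0, 19: $t0=13^19=30
after lw $t0, 0($t6): $t0=M[212]=13
after or $t0, $t0, 12: $t0=13|12=13
after add $t6, $t6, 4: $t6=212+4=216
after add $t3, $t3, 2: $t3=10+2=12
cmp $t3, 16  (cmp 12,16)
blt loop: taken
after xor $t0, $t0, 19: $t0=13^19=30
after lw $t0, 0($t6): $t0=M[216]=-1
after or $t0, $t0, 12: $t0=(-1)|12=-1
after add $t6, $t6, 4: $t6=216+4=220
after add $t3, $t3, 2: $t3=12+2=14
cmp $t3, 16  (cmp 14,16)
blt loop: taken
after xor $t0, $t0, 19: $t0=(-1)^19=-20
after lw $t0, 0($t6): $t0=M[220]=8
after or $t0, $t0, 12: $t0=8|12=12
after add $t6, $t6, 4: $t6=220+4=224
after add $t3, $t3, 2: $t3=14+2=16
cmp $t3, 16  (cmp 16,16)
blt loop: not taken
after add $t0, $t0, 9: $t0=12+9=21
sw $t0, (220) → M[220]=21
halt.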